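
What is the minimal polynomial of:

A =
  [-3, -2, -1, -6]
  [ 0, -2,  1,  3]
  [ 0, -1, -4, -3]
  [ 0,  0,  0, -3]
x^3 + 9*x^2 + 27*x + 27

The characteristic polynomial is χ_A(x) = (x + 3)^4, so the eigenvalues are known. The minimal polynomial is
  m_A(x) = Π_λ (x − λ)^{k_λ}
where k_λ is the size of the *largest* Jordan block for λ (equivalently, the smallest k with (A − λI)^k v = 0 for every generalised eigenvector v of λ).

  λ = -3: largest Jordan block has size 3, contributing (x + 3)^3

So m_A(x) = (x + 3)^3 = x^3 + 9*x^2 + 27*x + 27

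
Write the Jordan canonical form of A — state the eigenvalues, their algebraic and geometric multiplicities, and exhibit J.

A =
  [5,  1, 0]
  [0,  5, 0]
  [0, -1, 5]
J_2(5) ⊕ J_1(5)

The characteristic polynomial is
  det(x·I − A) = x^3 - 15*x^2 + 75*x - 125 = (x - 5)^3

Eigenvalues and multiplicities (the geometric multiplicity of λ is n − rank(A − λI), which equals the number of Jordan blocks for λ):
  λ = 5: algebraic multiplicity = 3, geometric multiplicity = 2

Determining the block sizes for each eigenvalue:
  λ = 5: 2 blocks summing to 3 forces exactly one block of size 2 and the rest size 1 → block sizes [2, 1]

Assembling the blocks gives a Jordan form
J =
  [5, 1, 0]
  [0, 5, 0]
  [0, 0, 5]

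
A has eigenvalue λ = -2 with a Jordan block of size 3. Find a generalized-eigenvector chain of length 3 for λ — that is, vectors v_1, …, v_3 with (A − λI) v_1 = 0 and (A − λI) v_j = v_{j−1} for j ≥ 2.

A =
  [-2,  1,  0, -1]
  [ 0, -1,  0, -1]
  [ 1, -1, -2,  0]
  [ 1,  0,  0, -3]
A Jordan chain for λ = -2 of length 3:
v_1 = (-1, -1, 0, -1)ᵀ
v_2 = (0, 0, 1, 1)ᵀ
v_3 = (1, 0, 0, 0)ᵀ

Let N = A − (-2)·I. We want v_3 with N^3 v_3 = 0 but N^2 v_3 ≠ 0; then v_{j-1} := N · v_j for j = 3, …, 2.

Pick v_3 = (1, 0, 0, 0)ᵀ.
Then v_2 = N · v_3 = (0, 0, 1, 1)ᵀ.
Then v_1 = N · v_2 = (-1, -1, 0, -1)ᵀ.

Sanity check: (A − (-2)·I) v_1 = (0, 0, 0, 0)ᵀ = 0. ✓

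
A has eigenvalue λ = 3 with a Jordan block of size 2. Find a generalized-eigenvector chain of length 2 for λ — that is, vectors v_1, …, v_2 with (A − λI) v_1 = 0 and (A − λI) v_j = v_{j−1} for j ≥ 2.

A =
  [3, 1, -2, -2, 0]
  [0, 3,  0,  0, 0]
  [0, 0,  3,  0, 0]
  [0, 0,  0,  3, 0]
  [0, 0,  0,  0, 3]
A Jordan chain for λ = 3 of length 2:
v_1 = (1, 0, 0, 0, 0)ᵀ
v_2 = (0, 1, 0, 0, 0)ᵀ

Let N = A − (3)·I. We want v_2 with N^2 v_2 = 0 but N^1 v_2 ≠ 0; then v_{j-1} := N · v_j for j = 2, …, 2.

Pick v_2 = (0, 1, 0, 0, 0)ᵀ.
Then v_1 = N · v_2 = (1, 0, 0, 0, 0)ᵀ.

Sanity check: (A − (3)·I) v_1 = (0, 0, 0, 0, 0)ᵀ = 0. ✓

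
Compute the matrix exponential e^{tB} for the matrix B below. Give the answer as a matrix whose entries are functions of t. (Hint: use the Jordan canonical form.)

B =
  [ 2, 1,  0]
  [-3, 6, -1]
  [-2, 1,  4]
e^{tB} =
  [t^2*exp(4*t)/2 - 2*t*exp(4*t) + exp(4*t), t*exp(4*t), -t^2*exp(4*t)/2]
  [t^2*exp(4*t) - 3*t*exp(4*t), 2*t*exp(4*t) + exp(4*t), -t^2*exp(4*t) - t*exp(4*t)]
  [t^2*exp(4*t)/2 - 2*t*exp(4*t), t*exp(4*t), -t^2*exp(4*t)/2 + exp(4*t)]

Strategy: write B = P · J · P⁻¹ where J is a Jordan canonical form, so e^{tB} = P · e^{tJ} · P⁻¹, and e^{tJ} can be computed block-by-block.

B has Jordan form
J =
  [4, 1, 0]
  [0, 4, 1]
  [0, 0, 4]
(up to reordering of blocks).

Per-block formulas:
  For a 3×3 Jordan block J_3(4): exp(t · J_3(4)) = e^(4t)·(I + t·N + (t^2/2)·N^2), where N is the 3×3 nilpotent shift.

After assembling e^{tJ} and conjugating by P, we get:

e^{tB} =
  [t^2*exp(4*t)/2 - 2*t*exp(4*t) + exp(4*t), t*exp(4*t), -t^2*exp(4*t)/2]
  [t^2*exp(4*t) - 3*t*exp(4*t), 2*t*exp(4*t) + exp(4*t), -t^2*exp(4*t) - t*exp(4*t)]
  [t^2*exp(4*t)/2 - 2*t*exp(4*t), t*exp(4*t), -t^2*exp(4*t)/2 + exp(4*t)]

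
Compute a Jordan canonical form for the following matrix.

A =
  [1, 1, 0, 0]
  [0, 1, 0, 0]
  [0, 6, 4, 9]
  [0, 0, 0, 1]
J_2(1) ⊕ J_1(1) ⊕ J_1(4)

The characteristic polynomial is
  det(x·I − A) = x^4 - 7*x^3 + 15*x^2 - 13*x + 4 = (x - 4)*(x - 1)^3

Eigenvalues and multiplicities (the geometric multiplicity of λ is n − rank(A − λI), which equals the number of Jordan blocks for λ):
  λ = 1: algebraic multiplicity = 3, geometric multiplicity = 2
  λ = 4: algebraic multiplicity = 1, geometric multiplicity = 1

Determining the block sizes for each eigenvalue:
  λ = 1: 2 blocks summing to 3 forces exactly one block of size 2 and the rest size 1 → block sizes [2, 1]
  λ = 4: one block (gm = 1), so the single block has size am = 1 → block sizes [1]

Assembling the blocks gives a Jordan form
J =
  [1, 1, 0, 0]
  [0, 1, 0, 0]
  [0, 0, 1, 0]
  [0, 0, 0, 4]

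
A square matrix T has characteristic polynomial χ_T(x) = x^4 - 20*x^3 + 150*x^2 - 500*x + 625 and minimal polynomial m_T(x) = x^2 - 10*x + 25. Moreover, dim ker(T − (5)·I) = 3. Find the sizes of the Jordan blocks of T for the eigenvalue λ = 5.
Block sizes for λ = 5: [2, 1, 1]

Step 1 — from the characteristic polynomial, algebraic multiplicity of λ = 5 is 4. From dim ker(T − (5)·I) = 3, there are exactly 3 Jordan blocks for λ = 5.
Step 2 — from the minimal polynomial, the factor (x − 5)^2 tells us the largest block for λ = 5 has size 2.
Step 3 — with total size 4, 3 blocks, and largest block 2, the block sizes (in nonincreasing order) are [2, 1, 1].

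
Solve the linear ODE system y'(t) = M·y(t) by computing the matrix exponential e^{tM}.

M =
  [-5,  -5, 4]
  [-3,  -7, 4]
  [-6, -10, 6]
e^{tM} =
  [-3*t*exp(-2*t) + exp(-2*t), -5*t*exp(-2*t), 4*t*exp(-2*t)]
  [-3*t*exp(-2*t), -5*t*exp(-2*t) + exp(-2*t), 4*t*exp(-2*t)]
  [-6*t*exp(-2*t), -10*t*exp(-2*t), 8*t*exp(-2*t) + exp(-2*t)]

Strategy: write M = P · J · P⁻¹ where J is a Jordan canonical form, so e^{tM} = P · e^{tJ} · P⁻¹, and e^{tJ} can be computed block-by-block.

M has Jordan form
J =
  [-2,  1,  0]
  [ 0, -2,  0]
  [ 0,  0, -2]
(up to reordering of blocks).

Per-block formulas:
  For a 2×2 Jordan block J_2(-2): exp(t · J_2(-2)) = e^(-2t)·(I + t·N), where N is the 2×2 nilpotent shift.
  For a 1×1 block at λ = -2: exp(t · [-2]) = [e^(-2t)].

After assembling e^{tJ} and conjugating by P, we get:

e^{tM} =
  [-3*t*exp(-2*t) + exp(-2*t), -5*t*exp(-2*t), 4*t*exp(-2*t)]
  [-3*t*exp(-2*t), -5*t*exp(-2*t) + exp(-2*t), 4*t*exp(-2*t)]
  [-6*t*exp(-2*t), -10*t*exp(-2*t), 8*t*exp(-2*t) + exp(-2*t)]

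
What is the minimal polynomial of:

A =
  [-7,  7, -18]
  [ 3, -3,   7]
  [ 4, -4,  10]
x^3

The characteristic polynomial is χ_A(x) = x^3, so the eigenvalues are known. The minimal polynomial is
  m_A(x) = Π_λ (x − λ)^{k_λ}
where k_λ is the size of the *largest* Jordan block for λ (equivalently, the smallest k with (A − λI)^k v = 0 for every generalised eigenvector v of λ).

  λ = 0: largest Jordan block has size 3, contributing (x − 0)^3

So m_A(x) = x^3 = x^3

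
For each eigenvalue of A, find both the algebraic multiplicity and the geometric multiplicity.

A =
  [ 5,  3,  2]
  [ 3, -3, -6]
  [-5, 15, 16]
λ = 6: alg = 3, geom = 2

Step 1 — factor the characteristic polynomial to read off the algebraic multiplicities:
  χ_A(x) = (x - 6)^3

Step 2 — compute geometric multiplicities via the rank-nullity identity g(λ) = n − rank(A − λI):
  rank(A − (6)·I) = 1, so dim ker(A − (6)·I) = n − 1 = 2

Summary:
  λ = 6: algebraic multiplicity = 3, geometric multiplicity = 2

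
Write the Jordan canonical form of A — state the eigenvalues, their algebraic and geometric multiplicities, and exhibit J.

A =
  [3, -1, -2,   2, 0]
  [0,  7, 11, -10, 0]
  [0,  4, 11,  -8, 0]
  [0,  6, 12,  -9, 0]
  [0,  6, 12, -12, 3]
J_3(3) ⊕ J_1(3) ⊕ J_1(3)

The characteristic polynomial is
  det(x·I − A) = x^5 - 15*x^4 + 90*x^3 - 270*x^2 + 405*x - 243 = (x - 3)^5

Eigenvalues and multiplicities (the geometric multiplicity of λ is n − rank(A − λI), which equals the number of Jordan blocks for λ):
  λ = 3: algebraic multiplicity = 5, geometric multiplicity = 3

Determining the block sizes for each eigenvalue:
  λ = 3: with am = 5 and gm = 3, the partition is not yet determined (e.g. several partitions of 5 into 3 parts exist). Let N = A − (3)·I. Computing rank(N^1) = 2, rank(N^2) = 1, rank(N^3) = 0; the number of blocks of size ≥ j is rank(N^{j−1}) − rank(N^j), giving [3, 1, 1]. So we have 1 block(s) of size 3, 2 block(s) of size 1 → block sizes [3, 1, 1]

Assembling the blocks gives a Jordan form
J =
  [3, 1, 0, 0, 0]
  [0, 3, 1, 0, 0]
  [0, 0, 3, 0, 0]
  [0, 0, 0, 3, 0]
  [0, 0, 0, 0, 3]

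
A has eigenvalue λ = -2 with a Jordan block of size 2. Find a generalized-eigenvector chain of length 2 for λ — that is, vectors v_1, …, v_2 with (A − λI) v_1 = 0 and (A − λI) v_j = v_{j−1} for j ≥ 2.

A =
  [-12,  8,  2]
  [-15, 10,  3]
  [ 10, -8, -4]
A Jordan chain for λ = -2 of length 2:
v_1 = (-10, -15, 10)ᵀ
v_2 = (1, 0, 0)ᵀ

Let N = A − (-2)·I. We want v_2 with N^2 v_2 = 0 but N^1 v_2 ≠ 0; then v_{j-1} := N · v_j for j = 2, …, 2.

Pick v_2 = (1, 0, 0)ᵀ.
Then v_1 = N · v_2 = (-10, -15, 10)ᵀ.

Sanity check: (A − (-2)·I) v_1 = (0, 0, 0)ᵀ = 0. ✓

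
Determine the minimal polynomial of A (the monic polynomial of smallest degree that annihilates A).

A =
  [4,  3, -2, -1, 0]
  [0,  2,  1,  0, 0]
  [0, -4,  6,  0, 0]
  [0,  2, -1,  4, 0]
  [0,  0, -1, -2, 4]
x^2 - 8*x + 16

The characteristic polynomial is χ_A(x) = (x - 4)^5, so the eigenvalues are known. The minimal polynomial is
  m_A(x) = Π_λ (x − λ)^{k_λ}
where k_λ is the size of the *largest* Jordan block for λ (equivalently, the smallest k with (A − λI)^k v = 0 for every generalised eigenvector v of λ).

  λ = 4: largest Jordan block has size 2, contributing (x − 4)^2

So m_A(x) = (x - 4)^2 = x^2 - 8*x + 16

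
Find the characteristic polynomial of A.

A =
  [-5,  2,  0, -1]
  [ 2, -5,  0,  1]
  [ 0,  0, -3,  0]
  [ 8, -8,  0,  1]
x^4 + 12*x^3 + 54*x^2 + 108*x + 81

Expanding det(x·I − A) (e.g. by cofactor expansion or by noting that A is similar to its Jordan form J, which has the same characteristic polynomial as A) gives
  χ_A(x) = x^4 + 12*x^3 + 54*x^2 + 108*x + 81
which factors as (x + 3)^4. The eigenvalues (with algebraic multiplicities) are λ = -3 with multiplicity 4.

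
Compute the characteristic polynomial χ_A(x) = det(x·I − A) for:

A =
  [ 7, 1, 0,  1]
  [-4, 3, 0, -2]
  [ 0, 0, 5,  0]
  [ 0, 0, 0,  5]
x^4 - 20*x^3 + 150*x^2 - 500*x + 625

Expanding det(x·I − A) (e.g. by cofactor expansion or by noting that A is similar to its Jordan form J, which has the same characteristic polynomial as A) gives
  χ_A(x) = x^4 - 20*x^3 + 150*x^2 - 500*x + 625
which factors as (x - 5)^4. The eigenvalues (with algebraic multiplicities) are λ = 5 with multiplicity 4.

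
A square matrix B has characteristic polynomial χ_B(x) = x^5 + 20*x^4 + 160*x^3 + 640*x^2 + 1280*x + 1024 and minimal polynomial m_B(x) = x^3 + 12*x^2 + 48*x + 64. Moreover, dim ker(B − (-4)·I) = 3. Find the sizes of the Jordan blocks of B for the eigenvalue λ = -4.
Block sizes for λ = -4: [3, 1, 1]

Step 1 — from the characteristic polynomial, algebraic multiplicity of λ = -4 is 5. From dim ker(B − (-4)·I) = 3, there are exactly 3 Jordan blocks for λ = -4.
Step 2 — from the minimal polynomial, the factor (x + 4)^3 tells us the largest block for λ = -4 has size 3.
Step 3 — with total size 5, 3 blocks, and largest block 3, the block sizes (in nonincreasing order) are [3, 1, 1].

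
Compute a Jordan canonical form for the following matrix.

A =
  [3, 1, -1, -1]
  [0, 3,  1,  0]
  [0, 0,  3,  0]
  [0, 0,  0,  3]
J_3(3) ⊕ J_1(3)

The characteristic polynomial is
  det(x·I − A) = x^4 - 12*x^3 + 54*x^2 - 108*x + 81 = (x - 3)^4

Eigenvalues and multiplicities (the geometric multiplicity of λ is n − rank(A − λI), which equals the number of Jordan blocks for λ):
  λ = 3: algebraic multiplicity = 4, geometric multiplicity = 2

Determining the block sizes for each eigenvalue:
  λ = 3: with am = 4 and gm = 2, the partition is not yet determined (e.g. several partitions of 4 into 2 parts exist). Let N = A − (3)·I. Computing rank(N^1) = 2, rank(N^2) = 1, rank(N^3) = 0; the number of blocks of size ≥ j is rank(N^{j−1}) − rank(N^j), giving [2, 1, 1]. So we have 1 block(s) of size 3, 1 block(s) of size 1 → block sizes [3, 1]

Assembling the blocks gives a Jordan form
J =
  [3, 1, 0, 0]
  [0, 3, 1, 0]
  [0, 0, 3, 0]
  [0, 0, 0, 3]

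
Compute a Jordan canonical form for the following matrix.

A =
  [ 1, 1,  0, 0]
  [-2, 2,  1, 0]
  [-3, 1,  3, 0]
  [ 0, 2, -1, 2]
J_3(2) ⊕ J_1(2)

The characteristic polynomial is
  det(x·I − A) = x^4 - 8*x^3 + 24*x^2 - 32*x + 16 = (x - 2)^4

Eigenvalues and multiplicities (the geometric multiplicity of λ is n − rank(A − λI), which equals the number of Jordan blocks for λ):
  λ = 2: algebraic multiplicity = 4, geometric multiplicity = 2

Determining the block sizes for each eigenvalue:
  λ = 2: with am = 4 and gm = 2, the partition is not yet determined (e.g. several partitions of 4 into 2 parts exist). Let N = A − (2)·I. Computing rank(N^1) = 2, rank(N^2) = 1, rank(N^3) = 0; the number of blocks of size ≥ j is rank(N^{j−1}) − rank(N^j), giving [2, 1, 1]. So we have 1 block(s) of size 3, 1 block(s) of size 1 → block sizes [3, 1]

Assembling the blocks gives a Jordan form
J =
  [2, 1, 0, 0]
  [0, 2, 1, 0]
  [0, 0, 2, 0]
  [0, 0, 0, 2]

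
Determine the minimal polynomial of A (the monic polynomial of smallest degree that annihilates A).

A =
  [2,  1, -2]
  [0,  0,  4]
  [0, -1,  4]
x^2 - 4*x + 4

The characteristic polynomial is χ_A(x) = (x - 2)^3, so the eigenvalues are known. The minimal polynomial is
  m_A(x) = Π_λ (x − λ)^{k_λ}
where k_λ is the size of the *largest* Jordan block for λ (equivalently, the smallest k with (A − λI)^k v = 0 for every generalised eigenvector v of λ).

  λ = 2: largest Jordan block has size 2, contributing (x − 2)^2

So m_A(x) = (x - 2)^2 = x^2 - 4*x + 4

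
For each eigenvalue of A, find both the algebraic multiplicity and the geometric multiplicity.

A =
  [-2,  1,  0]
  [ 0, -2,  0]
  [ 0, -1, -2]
λ = -2: alg = 3, geom = 2

Step 1 — factor the characteristic polynomial to read off the algebraic multiplicities:
  χ_A(x) = (x + 2)^3

Step 2 — compute geometric multiplicities via the rank-nullity identity g(λ) = n − rank(A − λI):
  rank(A − (-2)·I) = 1, so dim ker(A − (-2)·I) = n − 1 = 2

Summary:
  λ = -2: algebraic multiplicity = 3, geometric multiplicity = 2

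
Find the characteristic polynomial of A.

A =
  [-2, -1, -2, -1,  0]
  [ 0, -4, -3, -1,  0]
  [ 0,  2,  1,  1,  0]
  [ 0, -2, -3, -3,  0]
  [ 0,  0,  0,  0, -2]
x^5 + 10*x^4 + 40*x^3 + 80*x^2 + 80*x + 32

Expanding det(x·I − A) (e.g. by cofactor expansion or by noting that A is similar to its Jordan form J, which has the same characteristic polynomial as A) gives
  χ_A(x) = x^5 + 10*x^4 + 40*x^3 + 80*x^2 + 80*x + 32
which factors as (x + 2)^5. The eigenvalues (with algebraic multiplicities) are λ = -2 with multiplicity 5.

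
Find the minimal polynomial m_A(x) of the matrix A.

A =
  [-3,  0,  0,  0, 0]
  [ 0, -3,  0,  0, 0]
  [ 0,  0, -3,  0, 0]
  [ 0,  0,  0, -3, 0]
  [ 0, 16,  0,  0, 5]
x^2 - 2*x - 15

The characteristic polynomial is χ_A(x) = (x - 5)*(x + 3)^4, so the eigenvalues are known. The minimal polynomial is
  m_A(x) = Π_λ (x − λ)^{k_λ}
where k_λ is the size of the *largest* Jordan block for λ (equivalently, the smallest k with (A − λI)^k v = 0 for every generalised eigenvector v of λ).

  λ = -3: largest Jordan block has size 1, contributing (x + 3)
  λ = 5: largest Jordan block has size 1, contributing (x − 5)

So m_A(x) = (x - 5)*(x + 3) = x^2 - 2*x - 15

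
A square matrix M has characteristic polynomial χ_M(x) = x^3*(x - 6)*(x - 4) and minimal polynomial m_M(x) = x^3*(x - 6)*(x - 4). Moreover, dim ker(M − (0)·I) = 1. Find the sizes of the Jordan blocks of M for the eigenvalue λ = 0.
Block sizes for λ = 0: [3]

Step 1 — from the characteristic polynomial, algebraic multiplicity of λ = 0 is 3. From dim ker(M − (0)·I) = 1, there are exactly 1 Jordan blocks for λ = 0.
Step 2 — from the minimal polynomial, the factor (x − 0)^3 tells us the largest block for λ = 0 has size 3.
Step 3 — with total size 3, 1 blocks, and largest block 3, the block sizes (in nonincreasing order) are [3].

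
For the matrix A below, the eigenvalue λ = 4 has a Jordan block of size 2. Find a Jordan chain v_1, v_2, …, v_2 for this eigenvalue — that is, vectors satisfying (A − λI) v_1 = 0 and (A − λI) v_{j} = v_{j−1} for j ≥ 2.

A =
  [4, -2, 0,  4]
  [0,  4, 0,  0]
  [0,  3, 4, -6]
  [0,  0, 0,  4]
A Jordan chain for λ = 4 of length 2:
v_1 = (-2, 0, 3, 0)ᵀ
v_2 = (0, 1, 0, 0)ᵀ

Let N = A − (4)·I. We want v_2 with N^2 v_2 = 0 but N^1 v_2 ≠ 0; then v_{j-1} := N · v_j for j = 2, …, 2.

Pick v_2 = (0, 1, 0, 0)ᵀ.
Then v_1 = N · v_2 = (-2, 0, 3, 0)ᵀ.

Sanity check: (A − (4)·I) v_1 = (0, 0, 0, 0)ᵀ = 0. ✓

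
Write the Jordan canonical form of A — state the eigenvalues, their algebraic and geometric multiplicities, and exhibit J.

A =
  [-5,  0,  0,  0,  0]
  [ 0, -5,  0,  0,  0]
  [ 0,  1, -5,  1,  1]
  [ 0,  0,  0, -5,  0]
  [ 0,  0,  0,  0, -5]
J_2(-5) ⊕ J_1(-5) ⊕ J_1(-5) ⊕ J_1(-5)

The characteristic polynomial is
  det(x·I − A) = x^5 + 25*x^4 + 250*x^3 + 1250*x^2 + 3125*x + 3125 = (x + 5)^5

Eigenvalues and multiplicities (the geometric multiplicity of λ is n − rank(A − λI), which equals the number of Jordan blocks for λ):
  λ = -5: algebraic multiplicity = 5, geometric multiplicity = 4

Determining the block sizes for each eigenvalue:
  λ = -5: 4 blocks summing to 5 forces exactly one block of size 2 and the rest size 1 → block sizes [2, 1, 1, 1]

Assembling the blocks gives a Jordan form
J =
  [-5,  1,  0,  0,  0]
  [ 0, -5,  0,  0,  0]
  [ 0,  0, -5,  0,  0]
  [ 0,  0,  0, -5,  0]
  [ 0,  0,  0,  0, -5]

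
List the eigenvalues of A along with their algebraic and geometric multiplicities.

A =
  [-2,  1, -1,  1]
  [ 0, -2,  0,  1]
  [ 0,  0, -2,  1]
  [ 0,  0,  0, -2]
λ = -2: alg = 4, geom = 2

Step 1 — factor the characteristic polynomial to read off the algebraic multiplicities:
  χ_A(x) = (x + 2)^4

Step 2 — compute geometric multiplicities via the rank-nullity identity g(λ) = n − rank(A − λI):
  rank(A − (-2)·I) = 2, so dim ker(A − (-2)·I) = n − 2 = 2

Summary:
  λ = -2: algebraic multiplicity = 4, geometric multiplicity = 2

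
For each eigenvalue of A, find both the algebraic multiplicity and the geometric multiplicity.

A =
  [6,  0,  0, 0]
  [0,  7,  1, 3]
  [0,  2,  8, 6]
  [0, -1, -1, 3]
λ = 6: alg = 4, geom = 3

Step 1 — factor the characteristic polynomial to read off the algebraic multiplicities:
  χ_A(x) = (x - 6)^4

Step 2 — compute geometric multiplicities via the rank-nullity identity g(λ) = n − rank(A − λI):
  rank(A − (6)·I) = 1, so dim ker(A − (6)·I) = n − 1 = 3

Summary:
  λ = 6: algebraic multiplicity = 4, geometric multiplicity = 3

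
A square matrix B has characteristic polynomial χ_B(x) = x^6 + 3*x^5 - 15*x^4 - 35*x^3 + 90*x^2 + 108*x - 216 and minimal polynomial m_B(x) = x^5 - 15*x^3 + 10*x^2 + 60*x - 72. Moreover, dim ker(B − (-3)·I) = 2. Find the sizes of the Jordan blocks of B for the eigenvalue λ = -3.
Block sizes for λ = -3: [2, 1]

Step 1 — from the characteristic polynomial, algebraic multiplicity of λ = -3 is 3. From dim ker(B − (-3)·I) = 2, there are exactly 2 Jordan blocks for λ = -3.
Step 2 — from the minimal polynomial, the factor (x + 3)^2 tells us the largest block for λ = -3 has size 2.
Step 3 — with total size 3, 2 blocks, and largest block 2, the block sizes (in nonincreasing order) are [2, 1].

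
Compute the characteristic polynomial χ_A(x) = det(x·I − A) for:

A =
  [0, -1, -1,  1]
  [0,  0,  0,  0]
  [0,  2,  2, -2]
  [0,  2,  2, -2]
x^4

Expanding det(x·I − A) (e.g. by cofactor expansion or by noting that A is similar to its Jordan form J, which has the same characteristic polynomial as A) gives
  χ_A(x) = x^4
which factors as x^4. The eigenvalues (with algebraic multiplicities) are λ = 0 with multiplicity 4.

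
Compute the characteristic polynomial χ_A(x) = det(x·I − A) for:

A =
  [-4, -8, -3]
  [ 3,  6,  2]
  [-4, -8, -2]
x^3

Expanding det(x·I − A) (e.g. by cofactor expansion or by noting that A is similar to its Jordan form J, which has the same characteristic polynomial as A) gives
  χ_A(x) = x^3
which factors as x^3. The eigenvalues (with algebraic multiplicities) are λ = 0 with multiplicity 3.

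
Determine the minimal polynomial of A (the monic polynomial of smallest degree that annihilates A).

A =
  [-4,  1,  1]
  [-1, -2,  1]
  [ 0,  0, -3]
x^2 + 6*x + 9

The characteristic polynomial is χ_A(x) = (x + 3)^3, so the eigenvalues are known. The minimal polynomial is
  m_A(x) = Π_λ (x − λ)^{k_λ}
where k_λ is the size of the *largest* Jordan block for λ (equivalently, the smallest k with (A − λI)^k v = 0 for every generalised eigenvector v of λ).

  λ = -3: largest Jordan block has size 2, contributing (x + 3)^2

So m_A(x) = (x + 3)^2 = x^2 + 6*x + 9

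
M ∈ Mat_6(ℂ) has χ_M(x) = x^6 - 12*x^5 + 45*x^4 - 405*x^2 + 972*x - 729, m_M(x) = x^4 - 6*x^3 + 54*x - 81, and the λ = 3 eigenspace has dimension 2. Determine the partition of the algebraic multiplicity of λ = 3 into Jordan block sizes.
Block sizes for λ = 3: [3, 2]

Step 1 — from the characteristic polynomial, algebraic multiplicity of λ = 3 is 5. From dim ker(M − (3)·I) = 2, there are exactly 2 Jordan blocks for λ = 3.
Step 2 — from the minimal polynomial, the factor (x − 3)^3 tells us the largest block for λ = 3 has size 3.
Step 3 — with total size 5, 2 blocks, and largest block 3, the block sizes (in nonincreasing order) are [3, 2].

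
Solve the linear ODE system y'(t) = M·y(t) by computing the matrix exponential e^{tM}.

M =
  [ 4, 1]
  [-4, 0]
e^{tM} =
  [2*t*exp(2*t) + exp(2*t), t*exp(2*t)]
  [-4*t*exp(2*t), -2*t*exp(2*t) + exp(2*t)]

Strategy: write M = P · J · P⁻¹ where J is a Jordan canonical form, so e^{tM} = P · e^{tJ} · P⁻¹, and e^{tJ} can be computed block-by-block.

M has Jordan form
J =
  [2, 1]
  [0, 2]
(up to reordering of blocks).

Per-block formulas:
  For a 2×2 Jordan block J_2(2): exp(t · J_2(2)) = e^(2t)·(I + t·N), where N is the 2×2 nilpotent shift.

After assembling e^{tJ} and conjugating by P, we get:

e^{tM} =
  [2*t*exp(2*t) + exp(2*t), t*exp(2*t)]
  [-4*t*exp(2*t), -2*t*exp(2*t) + exp(2*t)]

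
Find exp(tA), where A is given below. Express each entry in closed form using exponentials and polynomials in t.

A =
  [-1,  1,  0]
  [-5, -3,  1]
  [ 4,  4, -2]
e^{tA} =
  [-2*t^2*exp(-2*t) + t*exp(-2*t) + exp(-2*t), t*exp(-2*t), t^2*exp(-2*t)/2]
  [2*t^2*exp(-2*t) - 5*t*exp(-2*t), -t*exp(-2*t) + exp(-2*t), -t^2*exp(-2*t)/2 + t*exp(-2*t)]
  [-8*t^2*exp(-2*t) + 4*t*exp(-2*t), 4*t*exp(-2*t), 2*t^2*exp(-2*t) + exp(-2*t)]

Strategy: write A = P · J · P⁻¹ where J is a Jordan canonical form, so e^{tA} = P · e^{tJ} · P⁻¹, and e^{tJ} can be computed block-by-block.

A has Jordan form
J =
  [-2,  1,  0]
  [ 0, -2,  1]
  [ 0,  0, -2]
(up to reordering of blocks).

Per-block formulas:
  For a 3×3 Jordan block J_3(-2): exp(t · J_3(-2)) = e^(-2t)·(I + t·N + (t^2/2)·N^2), where N is the 3×3 nilpotent shift.

After assembling e^{tJ} and conjugating by P, we get:

e^{tA} =
  [-2*t^2*exp(-2*t) + t*exp(-2*t) + exp(-2*t), t*exp(-2*t), t^2*exp(-2*t)/2]
  [2*t^2*exp(-2*t) - 5*t*exp(-2*t), -t*exp(-2*t) + exp(-2*t), -t^2*exp(-2*t)/2 + t*exp(-2*t)]
  [-8*t^2*exp(-2*t) + 4*t*exp(-2*t), 4*t*exp(-2*t), 2*t^2*exp(-2*t) + exp(-2*t)]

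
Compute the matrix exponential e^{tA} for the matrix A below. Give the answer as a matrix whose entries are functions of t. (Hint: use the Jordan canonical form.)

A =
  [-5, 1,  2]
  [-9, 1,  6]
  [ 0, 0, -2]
e^{tA} =
  [-3*t*exp(-2*t) + exp(-2*t), t*exp(-2*t), 2*t*exp(-2*t)]
  [-9*t*exp(-2*t), 3*t*exp(-2*t) + exp(-2*t), 6*t*exp(-2*t)]
  [0, 0, exp(-2*t)]

Strategy: write A = P · J · P⁻¹ where J is a Jordan canonical form, so e^{tA} = P · e^{tJ} · P⁻¹, and e^{tJ} can be computed block-by-block.

A has Jordan form
J =
  [-2,  1,  0]
  [ 0, -2,  0]
  [ 0,  0, -2]
(up to reordering of blocks).

Per-block formulas:
  For a 1×1 block at λ = -2: exp(t · [-2]) = [e^(-2t)].
  For a 2×2 Jordan block J_2(-2): exp(t · J_2(-2)) = e^(-2t)·(I + t·N), where N is the 2×2 nilpotent shift.

After assembling e^{tJ} and conjugating by P, we get:

e^{tA} =
  [-3*t*exp(-2*t) + exp(-2*t), t*exp(-2*t), 2*t*exp(-2*t)]
  [-9*t*exp(-2*t), 3*t*exp(-2*t) + exp(-2*t), 6*t*exp(-2*t)]
  [0, 0, exp(-2*t)]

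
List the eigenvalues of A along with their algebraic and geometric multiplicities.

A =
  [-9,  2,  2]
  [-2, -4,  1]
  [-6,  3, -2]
λ = -5: alg = 3, geom = 2

Step 1 — factor the characteristic polynomial to read off the algebraic multiplicities:
  χ_A(x) = (x + 5)^3

Step 2 — compute geometric multiplicities via the rank-nullity identity g(λ) = n − rank(A − λI):
  rank(A − (-5)·I) = 1, so dim ker(A − (-5)·I) = n − 1 = 2

Summary:
  λ = -5: algebraic multiplicity = 3, geometric multiplicity = 2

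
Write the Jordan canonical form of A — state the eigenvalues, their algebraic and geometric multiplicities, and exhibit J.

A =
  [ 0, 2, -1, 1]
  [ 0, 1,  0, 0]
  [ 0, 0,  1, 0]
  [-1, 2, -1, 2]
J_2(1) ⊕ J_1(1) ⊕ J_1(1)

The characteristic polynomial is
  det(x·I − A) = x^4 - 4*x^3 + 6*x^2 - 4*x + 1 = (x - 1)^4

Eigenvalues and multiplicities (the geometric multiplicity of λ is n − rank(A − λI), which equals the number of Jordan blocks for λ):
  λ = 1: algebraic multiplicity = 4, geometric multiplicity = 3

Determining the block sizes for each eigenvalue:
  λ = 1: 3 blocks summing to 4 forces exactly one block of size 2 and the rest size 1 → block sizes [2, 1, 1]

Assembling the blocks gives a Jordan form
J =
  [1, 1, 0, 0]
  [0, 1, 0, 0]
  [0, 0, 1, 0]
  [0, 0, 0, 1]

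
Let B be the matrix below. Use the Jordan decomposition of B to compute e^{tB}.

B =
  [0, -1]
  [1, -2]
e^{tB} =
  [t*exp(-t) + exp(-t), -t*exp(-t)]
  [t*exp(-t), -t*exp(-t) + exp(-t)]

Strategy: write B = P · J · P⁻¹ where J is a Jordan canonical form, so e^{tB} = P · e^{tJ} · P⁻¹, and e^{tJ} can be computed block-by-block.

B has Jordan form
J =
  [-1,  1]
  [ 0, -1]
(up to reordering of blocks).

Per-block formulas:
  For a 2×2 Jordan block J_2(-1): exp(t · J_2(-1)) = e^(-1t)·(I + t·N), where N is the 2×2 nilpotent shift.

After assembling e^{tJ} and conjugating by P, we get:

e^{tB} =
  [t*exp(-t) + exp(-t), -t*exp(-t)]
  [t*exp(-t), -t*exp(-t) + exp(-t)]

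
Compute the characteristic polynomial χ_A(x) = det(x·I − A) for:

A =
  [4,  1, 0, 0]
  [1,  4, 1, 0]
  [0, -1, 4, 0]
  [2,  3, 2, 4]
x^4 - 16*x^3 + 96*x^2 - 256*x + 256

Expanding det(x·I − A) (e.g. by cofactor expansion or by noting that A is similar to its Jordan form J, which has the same characteristic polynomial as A) gives
  χ_A(x) = x^4 - 16*x^3 + 96*x^2 - 256*x + 256
which factors as (x - 4)^4. The eigenvalues (with algebraic multiplicities) are λ = 4 with multiplicity 4.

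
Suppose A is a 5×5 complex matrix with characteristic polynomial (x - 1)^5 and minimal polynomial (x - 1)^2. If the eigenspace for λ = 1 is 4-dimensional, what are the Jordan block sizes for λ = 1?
Block sizes for λ = 1: [2, 1, 1, 1]

Step 1 — from the characteristic polynomial, algebraic multiplicity of λ = 1 is 5. From dim ker(A − (1)·I) = 4, there are exactly 4 Jordan blocks for λ = 1.
Step 2 — from the minimal polynomial, the factor (x − 1)^2 tells us the largest block for λ = 1 has size 2.
Step 3 — with total size 5, 4 blocks, and largest block 2, the block sizes (in nonincreasing order) are [2, 1, 1, 1].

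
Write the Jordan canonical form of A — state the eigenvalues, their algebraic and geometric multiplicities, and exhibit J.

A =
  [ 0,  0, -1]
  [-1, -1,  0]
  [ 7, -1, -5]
J_3(-2)

The characteristic polynomial is
  det(x·I − A) = x^3 + 6*x^2 + 12*x + 8 = (x + 2)^3

Eigenvalues and multiplicities (the geometric multiplicity of λ is n − rank(A − λI), which equals the number of Jordan blocks for λ):
  λ = -2: algebraic multiplicity = 3, geometric multiplicity = 1

Determining the block sizes for each eigenvalue:
  λ = -2: one block (gm = 1), so the single block has size am = 3 → block sizes [3]

Assembling the blocks gives a Jordan form
J =
  [-2,  1,  0]
  [ 0, -2,  1]
  [ 0,  0, -2]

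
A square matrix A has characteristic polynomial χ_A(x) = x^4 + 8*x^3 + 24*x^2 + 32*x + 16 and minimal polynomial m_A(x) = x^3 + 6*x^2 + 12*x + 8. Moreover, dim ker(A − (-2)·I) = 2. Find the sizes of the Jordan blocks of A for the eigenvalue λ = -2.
Block sizes for λ = -2: [3, 1]

Step 1 — from the characteristic polynomial, algebraic multiplicity of λ = -2 is 4. From dim ker(A − (-2)·I) = 2, there are exactly 2 Jordan blocks for λ = -2.
Step 2 — from the minimal polynomial, the factor (x + 2)^3 tells us the largest block for λ = -2 has size 3.
Step 3 — with total size 4, 2 blocks, and largest block 3, the block sizes (in nonincreasing order) are [3, 1].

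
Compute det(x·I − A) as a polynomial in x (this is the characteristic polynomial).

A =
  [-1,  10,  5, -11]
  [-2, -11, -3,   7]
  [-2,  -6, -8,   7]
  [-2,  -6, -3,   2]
x^4 + 18*x^3 + 120*x^2 + 350*x + 375

Expanding det(x·I − A) (e.g. by cofactor expansion or by noting that A is similar to its Jordan form J, which has the same characteristic polynomial as A) gives
  χ_A(x) = x^4 + 18*x^3 + 120*x^2 + 350*x + 375
which factors as (x + 3)*(x + 5)^3. The eigenvalues (with algebraic multiplicities) are λ = -5 with multiplicity 3, λ = -3 with multiplicity 1.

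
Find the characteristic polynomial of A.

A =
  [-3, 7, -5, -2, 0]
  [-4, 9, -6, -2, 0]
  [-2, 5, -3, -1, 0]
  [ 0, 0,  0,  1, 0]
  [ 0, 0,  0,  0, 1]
x^5 - 5*x^4 + 10*x^3 - 10*x^2 + 5*x - 1

Expanding det(x·I − A) (e.g. by cofactor expansion or by noting that A is similar to its Jordan form J, which has the same characteristic polynomial as A) gives
  χ_A(x) = x^5 - 5*x^4 + 10*x^3 - 10*x^2 + 5*x - 1
which factors as (x - 1)^5. The eigenvalues (with algebraic multiplicities) are λ = 1 with multiplicity 5.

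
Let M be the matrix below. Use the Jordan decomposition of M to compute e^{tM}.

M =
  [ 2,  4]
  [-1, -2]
e^{tM} =
  [2*t + 1, 4*t]
  [-t, 1 - 2*t]

Strategy: write M = P · J · P⁻¹ where J is a Jordan canonical form, so e^{tM} = P · e^{tJ} · P⁻¹, and e^{tJ} can be computed block-by-block.

M has Jordan form
J =
  [0, 1]
  [0, 0]
(up to reordering of blocks).

Per-block formulas:
  For a 2×2 Jordan block J_2(0): exp(t · J_2(0)) = e^(0t)·(I + t·N), where N is the 2×2 nilpotent shift.

After assembling e^{tJ} and conjugating by P, we get:

e^{tM} =
  [2*t + 1, 4*t]
  [-t, 1 - 2*t]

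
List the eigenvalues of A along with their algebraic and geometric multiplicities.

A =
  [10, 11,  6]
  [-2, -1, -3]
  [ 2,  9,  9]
λ = 6: alg = 3, geom = 1

Step 1 — factor the characteristic polynomial to read off the algebraic multiplicities:
  χ_A(x) = (x - 6)^3

Step 2 — compute geometric multiplicities via the rank-nullity identity g(λ) = n − rank(A − λI):
  rank(A − (6)·I) = 2, so dim ker(A − (6)·I) = n − 2 = 1

Summary:
  λ = 6: algebraic multiplicity = 3, geometric multiplicity = 1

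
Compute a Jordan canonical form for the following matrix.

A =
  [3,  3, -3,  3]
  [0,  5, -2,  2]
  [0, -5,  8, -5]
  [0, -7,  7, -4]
J_2(3) ⊕ J_1(3) ⊕ J_1(3)

The characteristic polynomial is
  det(x·I − A) = x^4 - 12*x^3 + 54*x^2 - 108*x + 81 = (x - 3)^4

Eigenvalues and multiplicities (the geometric multiplicity of λ is n − rank(A − λI), which equals the number of Jordan blocks for λ):
  λ = 3: algebraic multiplicity = 4, geometric multiplicity = 3

Determining the block sizes for each eigenvalue:
  λ = 3: 3 blocks summing to 4 forces exactly one block of size 2 and the rest size 1 → block sizes [2, 1, 1]

Assembling the blocks gives a Jordan form
J =
  [3, 1, 0, 0]
  [0, 3, 0, 0]
  [0, 0, 3, 0]
  [0, 0, 0, 3]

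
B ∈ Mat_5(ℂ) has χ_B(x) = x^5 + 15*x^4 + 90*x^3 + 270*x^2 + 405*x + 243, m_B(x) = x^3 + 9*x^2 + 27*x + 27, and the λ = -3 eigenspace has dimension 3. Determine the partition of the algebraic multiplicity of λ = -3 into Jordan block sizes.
Block sizes for λ = -3: [3, 1, 1]

Step 1 — from the characteristic polynomial, algebraic multiplicity of λ = -3 is 5. From dim ker(B − (-3)·I) = 3, there are exactly 3 Jordan blocks for λ = -3.
Step 2 — from the minimal polynomial, the factor (x + 3)^3 tells us the largest block for λ = -3 has size 3.
Step 3 — with total size 5, 3 blocks, and largest block 3, the block sizes (in nonincreasing order) are [3, 1, 1].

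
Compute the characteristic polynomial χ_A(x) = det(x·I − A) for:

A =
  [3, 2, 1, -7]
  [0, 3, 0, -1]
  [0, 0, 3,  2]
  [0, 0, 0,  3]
x^4 - 12*x^3 + 54*x^2 - 108*x + 81

Expanding det(x·I − A) (e.g. by cofactor expansion or by noting that A is similar to its Jordan form J, which has the same characteristic polynomial as A) gives
  χ_A(x) = x^4 - 12*x^3 + 54*x^2 - 108*x + 81
which factors as (x - 3)^4. The eigenvalues (with algebraic multiplicities) are λ = 3 with multiplicity 4.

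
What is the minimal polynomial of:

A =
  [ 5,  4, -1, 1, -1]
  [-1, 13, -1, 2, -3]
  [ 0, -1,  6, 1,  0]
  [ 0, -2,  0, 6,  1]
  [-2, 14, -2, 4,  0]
x^3 - 18*x^2 + 108*x - 216

The characteristic polynomial is χ_A(x) = (x - 6)^5, so the eigenvalues are known. The minimal polynomial is
  m_A(x) = Π_λ (x − λ)^{k_λ}
where k_λ is the size of the *largest* Jordan block for λ (equivalently, the smallest k with (A − λI)^k v = 0 for every generalised eigenvector v of λ).

  λ = 6: largest Jordan block has size 3, contributing (x − 6)^3

So m_A(x) = (x - 6)^3 = x^3 - 18*x^2 + 108*x - 216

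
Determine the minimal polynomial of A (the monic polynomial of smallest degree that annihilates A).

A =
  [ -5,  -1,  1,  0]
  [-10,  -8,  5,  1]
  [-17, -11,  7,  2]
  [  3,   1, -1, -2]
x^3 + 6*x^2 + 12*x + 8

The characteristic polynomial is χ_A(x) = (x + 2)^4, so the eigenvalues are known. The minimal polynomial is
  m_A(x) = Π_λ (x − λ)^{k_λ}
where k_λ is the size of the *largest* Jordan block for λ (equivalently, the smallest k with (A − λI)^k v = 0 for every generalised eigenvector v of λ).

  λ = -2: largest Jordan block has size 3, contributing (x + 2)^3

So m_A(x) = (x + 2)^3 = x^3 + 6*x^2 + 12*x + 8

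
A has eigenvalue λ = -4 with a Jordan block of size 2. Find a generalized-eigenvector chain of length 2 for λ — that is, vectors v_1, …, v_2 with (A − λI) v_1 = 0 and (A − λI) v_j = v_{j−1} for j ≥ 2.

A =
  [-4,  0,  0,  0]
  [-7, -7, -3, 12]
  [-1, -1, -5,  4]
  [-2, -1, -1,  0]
A Jordan chain for λ = -4 of length 2:
v_1 = (0, -7, -1, -2)ᵀ
v_2 = (1, 0, 0, 0)ᵀ

Let N = A − (-4)·I. We want v_2 with N^2 v_2 = 0 but N^1 v_2 ≠ 0; then v_{j-1} := N · v_j for j = 2, …, 2.

Pick v_2 = (1, 0, 0, 0)ᵀ.
Then v_1 = N · v_2 = (0, -7, -1, -2)ᵀ.

Sanity check: (A − (-4)·I) v_1 = (0, 0, 0, 0)ᵀ = 0. ✓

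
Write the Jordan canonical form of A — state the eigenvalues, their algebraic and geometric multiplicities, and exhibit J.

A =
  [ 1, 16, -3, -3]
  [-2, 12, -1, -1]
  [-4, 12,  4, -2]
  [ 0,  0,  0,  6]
J_1(5) ⊕ J_2(6) ⊕ J_1(6)

The characteristic polynomial is
  det(x·I − A) = x^4 - 23*x^3 + 198*x^2 - 756*x + 1080 = (x - 6)^3*(x - 5)

Eigenvalues and multiplicities (the geometric multiplicity of λ is n − rank(A − λI), which equals the number of Jordan blocks for λ):
  λ = 5: algebraic multiplicity = 1, geometric multiplicity = 1
  λ = 6: algebraic multiplicity = 3, geometric multiplicity = 2

Determining the block sizes for each eigenvalue:
  λ = 5: one block (gm = 1), so the single block has size am = 1 → block sizes [1]
  λ = 6: 2 blocks summing to 3 forces exactly one block of size 2 and the rest size 1 → block sizes [2, 1]

Assembling the blocks gives a Jordan form
J =
  [5, 0, 0, 0]
  [0, 6, 1, 0]
  [0, 0, 6, 0]
  [0, 0, 0, 6]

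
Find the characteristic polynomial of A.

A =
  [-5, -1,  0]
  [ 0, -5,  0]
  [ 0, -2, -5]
x^3 + 15*x^2 + 75*x + 125

Expanding det(x·I − A) (e.g. by cofactor expansion or by noting that A is similar to its Jordan form J, which has the same characteristic polynomial as A) gives
  χ_A(x) = x^3 + 15*x^2 + 75*x + 125
which factors as (x + 5)^3. The eigenvalues (with algebraic multiplicities) are λ = -5 with multiplicity 3.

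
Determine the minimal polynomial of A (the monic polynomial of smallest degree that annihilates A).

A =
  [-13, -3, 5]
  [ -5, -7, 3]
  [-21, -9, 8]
x^3 + 12*x^2 + 48*x + 64

The characteristic polynomial is χ_A(x) = (x + 4)^3, so the eigenvalues are known. The minimal polynomial is
  m_A(x) = Π_λ (x − λ)^{k_λ}
where k_λ is the size of the *largest* Jordan block for λ (equivalently, the smallest k with (A − λI)^k v = 0 for every generalised eigenvector v of λ).

  λ = -4: largest Jordan block has size 3, contributing (x + 4)^3

So m_A(x) = (x + 4)^3 = x^3 + 12*x^2 + 48*x + 64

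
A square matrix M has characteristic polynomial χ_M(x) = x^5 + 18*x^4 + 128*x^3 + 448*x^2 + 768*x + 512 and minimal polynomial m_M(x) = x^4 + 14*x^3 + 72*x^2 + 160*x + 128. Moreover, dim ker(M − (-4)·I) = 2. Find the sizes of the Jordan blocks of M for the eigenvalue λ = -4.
Block sizes for λ = -4: [3, 1]

Step 1 — from the characteristic polynomial, algebraic multiplicity of λ = -4 is 4. From dim ker(M − (-4)·I) = 2, there are exactly 2 Jordan blocks for λ = -4.
Step 2 — from the minimal polynomial, the factor (x + 4)^3 tells us the largest block for λ = -4 has size 3.
Step 3 — with total size 4, 2 blocks, and largest block 3, the block sizes (in nonincreasing order) are [3, 1].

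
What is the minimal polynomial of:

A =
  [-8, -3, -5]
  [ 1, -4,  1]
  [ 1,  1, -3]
x^3 + 15*x^2 + 75*x + 125

The characteristic polynomial is χ_A(x) = (x + 5)^3, so the eigenvalues are known. The minimal polynomial is
  m_A(x) = Π_λ (x − λ)^{k_λ}
where k_λ is the size of the *largest* Jordan block for λ (equivalently, the smallest k with (A − λI)^k v = 0 for every generalised eigenvector v of λ).

  λ = -5: largest Jordan block has size 3, contributing (x + 5)^3

So m_A(x) = (x + 5)^3 = x^3 + 15*x^2 + 75*x + 125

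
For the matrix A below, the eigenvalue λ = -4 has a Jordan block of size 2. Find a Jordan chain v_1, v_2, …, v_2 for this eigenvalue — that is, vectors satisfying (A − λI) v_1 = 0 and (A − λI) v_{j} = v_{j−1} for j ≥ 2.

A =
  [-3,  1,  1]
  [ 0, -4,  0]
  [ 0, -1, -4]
A Jordan chain for λ = -4 of length 2:
v_1 = (1, 0, -1)ᵀ
v_2 = (0, 1, 0)ᵀ

Let N = A − (-4)·I. We want v_2 with N^2 v_2 = 0 but N^1 v_2 ≠ 0; then v_{j-1} := N · v_j for j = 2, …, 2.

Pick v_2 = (0, 1, 0)ᵀ.
Then v_1 = N · v_2 = (1, 0, -1)ᵀ.

Sanity check: (A − (-4)·I) v_1 = (0, 0, 0)ᵀ = 0. ✓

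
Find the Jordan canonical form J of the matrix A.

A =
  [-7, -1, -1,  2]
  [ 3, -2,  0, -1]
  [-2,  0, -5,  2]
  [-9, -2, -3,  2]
J_3(-3) ⊕ J_1(-3)

The characteristic polynomial is
  det(x·I − A) = x^4 + 12*x^3 + 54*x^2 + 108*x + 81 = (x + 3)^4

Eigenvalues and multiplicities (the geometric multiplicity of λ is n − rank(A − λI), which equals the number of Jordan blocks for λ):
  λ = -3: algebraic multiplicity = 4, geometric multiplicity = 2

Determining the block sizes for each eigenvalue:
  λ = -3: with am = 4 and gm = 2, the partition is not yet determined (e.g. several partitions of 4 into 2 parts exist). Let N = A − (-3)·I. Computing rank(N^1) = 2, rank(N^2) = 1, rank(N^3) = 0; the number of blocks of size ≥ j is rank(N^{j−1}) − rank(N^j), giving [2, 1, 1]. So we have 1 block(s) of size 3, 1 block(s) of size 1 → block sizes [3, 1]

Assembling the blocks gives a Jordan form
J =
  [-3,  1,  0,  0]
  [ 0, -3,  1,  0]
  [ 0,  0, -3,  0]
  [ 0,  0,  0, -3]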